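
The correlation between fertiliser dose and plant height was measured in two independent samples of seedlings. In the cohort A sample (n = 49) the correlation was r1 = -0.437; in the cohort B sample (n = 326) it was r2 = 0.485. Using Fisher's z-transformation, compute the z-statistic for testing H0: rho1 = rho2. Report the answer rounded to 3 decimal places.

-6.333

z1 = atanh(-0.437) = -0.468517,  z2 = atanh(0.485) = 0.529502
SE = √(1/(n1−3) + 1/(n2−3)) = √(1/46 + 1/323) = √(0.0217391 + 0.0030960) = √0.0248351 = 0.157592
z = (z1 − z2)/SE = (-0.468517 − 0.529502) / 0.157592 = -0.998019 / 0.157592 = -6.333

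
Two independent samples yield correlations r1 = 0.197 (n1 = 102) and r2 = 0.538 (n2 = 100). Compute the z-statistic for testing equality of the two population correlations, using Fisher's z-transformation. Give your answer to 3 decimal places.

-2.812

z1 = atanh(0.197) = 0.199609,  z2 = atanh(0.538) = 0.601337
SE = √(1/(n1−3) + 1/(n2−3)) = √(1/99 + 1/97) = √(0.0101010 + 0.0103093) = √0.0204103 = 0.142865
z = (z1 − z2)/SE = (0.199609 − 0.601337) / 0.142865 = -0.401728 / 0.142865 = -2.812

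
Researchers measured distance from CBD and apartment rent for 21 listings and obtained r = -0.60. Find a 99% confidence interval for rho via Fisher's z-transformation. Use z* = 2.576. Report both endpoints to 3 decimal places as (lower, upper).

(-0.862, -0.086)

Fisher z: z_r = atanh(r) = ½·ln((1+(-0.60))/(1−(-0.60))) = -0.693147
SE(z) = 1/√(n−3) = 1/√18 = 0.235702
99% ⇒ z* = 2.576; margin = 2.576·0.235702 = 0.607168
CI on z-scale: (-1.300315, -0.085979)
Back-transform: tanh(-1.300315) = -0.861804, tanh(-0.085979) = -0.085768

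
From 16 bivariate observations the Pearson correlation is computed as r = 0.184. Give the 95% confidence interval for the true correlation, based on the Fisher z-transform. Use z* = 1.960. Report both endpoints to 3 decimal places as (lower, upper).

Fisher z: z_r = atanh(r) = ½·ln((1+0.184)/(1−0.184)) = 0.186120
SE(z) = 1/√(n−3) = 1/√13 = 0.277350
95% ⇒ z* = 1.960; margin = 1.960·0.277350 = 0.543606
CI on z-scale: (-0.357486, 0.729726)
Back-transform: tanh(-0.357486) = -0.342998, tanh(0.729726) = 0.622898

(-0.343, 0.623)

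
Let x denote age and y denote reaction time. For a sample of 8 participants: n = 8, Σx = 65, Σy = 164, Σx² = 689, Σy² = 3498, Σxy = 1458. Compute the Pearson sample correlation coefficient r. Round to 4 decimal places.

0.8485

Numerator: nΣxy − (Σx)(Σy) = 8·1458 − (65)(164) = 1004
Denominator: √[(nΣx²−(Σx)²)(nΣy²−(Σy)²)]
  nΣx²−(Σx)² = 8·689 − 4225 = 1287;  nΣy²−(Σy)² = 8·3498 − 26896 = 1088
  √(1287·1088) = √1400256 = 1183.3241
r = 1004 / 1183.3241 = 0.8485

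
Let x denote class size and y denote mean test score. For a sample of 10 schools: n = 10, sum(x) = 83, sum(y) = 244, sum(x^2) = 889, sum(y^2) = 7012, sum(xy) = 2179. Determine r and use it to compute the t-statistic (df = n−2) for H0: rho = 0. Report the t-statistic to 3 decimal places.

1.003

S_xy = nΣxy − ΣxΣy = 10·2179 − 83·244 = 21790 − 20252 = 1538
S_xx = nΣx² − (Σx)² = 10·889 − 83² = 8890 − 6889 = 2001
S_yy = nΣy² − (Σy)² = 10·7012 − 244² = 70120 − 59536 = 10584
r = S_xy / √(S_xx·S_yy) = 1538 / √(2001·10584) = 1538 / √21178584 = 1538 / 4602.0196 = 0.3342
t = r·√(n−2)/√(1−r²) = 0.3342·√8 / √(1−0.111690) = 0.945260 / 0.942502 = 1.003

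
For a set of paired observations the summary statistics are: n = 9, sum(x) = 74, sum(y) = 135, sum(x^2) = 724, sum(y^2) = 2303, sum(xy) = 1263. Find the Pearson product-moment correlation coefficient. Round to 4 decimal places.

S_xy = nΣxy − ΣxΣy = 9·1263 − 74·135 = 11367 − 9990 = 1377
S_xx = nΣx² − (Σx)² = 9·724 − 74² = 6516 − 5476 = 1040
S_yy = nΣy² − (Σy)² = 9·2303 − 135² = 20727 − 18225 = 2502
r = S_xy / √(S_xx·S_yy) = 1377 / √(1040·2502) = 1377 / √2602080 = 1377 / 1613.0964 = 0.8536

0.8536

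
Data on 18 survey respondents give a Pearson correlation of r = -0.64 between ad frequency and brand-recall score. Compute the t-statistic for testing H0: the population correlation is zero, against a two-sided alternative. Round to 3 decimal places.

1 − r² = 1 − 0.4096 = 0.5904;  √(1−r²) = 0.768375
√(n−2) = √16 = 4.000000
t = r·√(n−2)/√(1−r²) = -0.64 · 4.000000 / 0.768375 = -3.332

-3.332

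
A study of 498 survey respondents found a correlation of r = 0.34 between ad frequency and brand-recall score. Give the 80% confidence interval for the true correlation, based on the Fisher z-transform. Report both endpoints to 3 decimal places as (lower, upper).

(0.288, 0.390)

Fisher z: z_r = atanh(r) = ½·ln((1+0.34)/(1−0.34)) = 0.354093
SE(z) = 1/√(n−3) = 1/√495 = 0.044947
80% ⇒ z* = 1.282; margin = 1.282·0.044947 = 0.057622
CI on z-scale: (0.296471, 0.411715)
Back-transform: tanh(0.296471) = 0.288080, tanh(0.411715) = 0.389928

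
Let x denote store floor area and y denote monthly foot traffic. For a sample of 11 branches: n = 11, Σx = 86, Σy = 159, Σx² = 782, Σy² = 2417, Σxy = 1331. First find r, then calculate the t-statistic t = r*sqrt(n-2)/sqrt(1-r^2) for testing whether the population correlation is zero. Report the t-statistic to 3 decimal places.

Numerator: nΣxy − (Σx)(Σy) = 11·1331 − (86)(159) = 967
Denominator: √[(nΣx²−(Σx)²)(nΣy²−(Σy)²)]
  nΣx²−(Σx)² = 11·782 − 7396 = 1206;  nΣy²−(Σy)² = 11·2417 − 25281 = 1306
  √(1206·1306) = √1575036 = 1255.0044
r = 967 / 1255.0044 = 0.7705
t = r·√(n−2)/√(1−r²) = 0.7705·√9 / √(1−0.593670) = 2.311500 / 0.637440 = 3.626

3.626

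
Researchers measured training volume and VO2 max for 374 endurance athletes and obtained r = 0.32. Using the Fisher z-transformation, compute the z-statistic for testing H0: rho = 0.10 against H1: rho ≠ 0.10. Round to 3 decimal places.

4.455

z_r = atanh(0.32) = 0.331647,  z_0 = atanh(0.10) = 0.100335
SE = 1/√(n−3) = 1/√371 = 0.051917
z = (z_r − z_0)/SE = (0.331647 − 0.100335) / 0.051917 = 0.231312 / 0.051917 = 4.455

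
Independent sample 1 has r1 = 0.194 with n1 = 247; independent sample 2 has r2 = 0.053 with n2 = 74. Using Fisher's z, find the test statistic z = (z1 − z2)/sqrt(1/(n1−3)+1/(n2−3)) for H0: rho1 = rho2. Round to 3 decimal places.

1.064

Fisher z-transforms: z1 = atanh(0.194) = 0.196490, z2 = atanh(0.053) = 0.053050; difference d = 0.143440
Var(d) = 1/244 + 1/71 = 0.0040984 + 0.0140845 = 0.0181829
z = d/√Var(d) = 0.143440 / √0.0181829 = 0.143440 / 0.134844 = 1.064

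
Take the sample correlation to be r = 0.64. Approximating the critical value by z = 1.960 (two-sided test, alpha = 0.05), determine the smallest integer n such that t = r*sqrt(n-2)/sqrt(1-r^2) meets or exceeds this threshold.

8

r√(n−2)/√(1−r²) ≥ 1.960  ⇔  n−2 ≥ (1.960)²·(1−r²)/r²
(1−r²)/r² = (1−0.4096)/0.4096 = 1.4414
n ≥ 2 + 3.8416·1.4414 = 2 + 5.5373 = 7.5373
⌈7.5373⌉ = 8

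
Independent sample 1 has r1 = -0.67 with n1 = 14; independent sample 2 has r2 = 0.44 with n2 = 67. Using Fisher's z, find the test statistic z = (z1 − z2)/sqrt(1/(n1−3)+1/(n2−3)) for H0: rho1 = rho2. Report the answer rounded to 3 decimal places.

-3.931

Fisher z-transforms: z1 = atanh(-0.67) = -0.810743, z2 = atanh(0.44) = 0.472231; difference d = -1.282974
Var(d) = 1/11 + 1/64 = 0.0909091 + 0.0156250 = 0.1065341
z = d/√Var(d) = -1.282974 / √0.1065341 = -1.282974 / 0.326396 = -3.931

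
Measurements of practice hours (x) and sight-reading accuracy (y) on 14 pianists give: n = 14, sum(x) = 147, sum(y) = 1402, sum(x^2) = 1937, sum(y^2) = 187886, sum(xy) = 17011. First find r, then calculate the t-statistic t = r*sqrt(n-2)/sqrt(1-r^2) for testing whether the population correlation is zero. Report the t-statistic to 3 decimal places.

S_xy = nΣxy − ΣxΣy = 14·17011 − 147·1402 = 238154 − 206094 = 32060
S_xx = nΣx² − (Σx)² = 14·1937 − 147² = 27118 − 21609 = 5509
S_yy = nΣy² − (Σy)² = 14·187886 − 1402² = 2630404 − 1965604 = 664800
r = S_xy / √(S_xx·S_yy) = 32060 / √(5509·664800) = 32060 / √3662383200 = 32060 / 60517.6272 = 0.5298
t = r·√(n−2)/√(1−r²) = 0.5298·√12 / √(1−0.280688) = 1.835281 / 0.848123 = 2.164

2.164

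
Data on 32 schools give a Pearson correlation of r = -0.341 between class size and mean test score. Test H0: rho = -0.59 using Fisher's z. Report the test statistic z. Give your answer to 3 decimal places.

1.736

z_r = atanh(-0.341) = -0.355224,  z_0 = atanh(-0.59) = -0.677666
SE = 1/√(n−3) = 1/√29 = 0.185695
z = (z_r − z_0)/SE = (-0.355224 − (-0.677666)) / 0.185695 = 0.322442 / 0.185695 = 1.736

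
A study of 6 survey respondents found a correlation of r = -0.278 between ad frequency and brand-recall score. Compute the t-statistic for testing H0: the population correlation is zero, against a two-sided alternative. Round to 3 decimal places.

1 − r² = 1 − 0.077284 = 0.922716;  √(1−r²) = 0.960581
√(n−2) = √4 = 2.000000
t = r·√(n−2)/√(1−r²) = -0.278 · 2.000000 / 0.960581 = -0.579

-0.579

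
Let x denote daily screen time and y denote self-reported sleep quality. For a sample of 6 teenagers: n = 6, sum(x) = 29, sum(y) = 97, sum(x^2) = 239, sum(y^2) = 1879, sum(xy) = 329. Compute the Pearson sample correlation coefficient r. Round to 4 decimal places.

Numerator: nΣxy − (Σx)(Σy) = 6·329 − (29)(97) = -839
Denominator: √[(nΣx²−(Σx)²)(nΣy²−(Σy)²)]
  nΣx²−(Σx)² = 6·239 − 841 = 593;  nΣy²−(Σy)² = 6·1879 − 9409 = 1865
  √(593·1865) = √1105945 = 1051.6392
r = -839 / 1051.6392 = -0.7978

-0.7978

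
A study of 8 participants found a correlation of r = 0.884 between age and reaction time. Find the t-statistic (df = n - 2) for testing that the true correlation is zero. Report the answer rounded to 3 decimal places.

1 − r² = 1 − 0.781456 = 0.218544;  √(1−r²) = 0.467487
√(n−2) = √6 = 2.449490
t = r·√(n−2)/√(1−r²) = 0.884 · 2.449490 / 0.467487 = 4.632

4.632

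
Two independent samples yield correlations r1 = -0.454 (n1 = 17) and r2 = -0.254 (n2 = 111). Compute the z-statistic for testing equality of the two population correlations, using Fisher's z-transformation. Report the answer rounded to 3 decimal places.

z1 = atanh(-0.454) = -0.489727,  z2 = atanh(-0.254) = -0.259684
SE = √(1/(n1−3) + 1/(n2−3)) = √(1/14 + 1/108) = √(0.0714286 + 0.0092593) = √0.0806879 = 0.284056
z = (z1 − z2)/SE = (-0.489727 − (-0.259684)) / 0.284056 = -0.230043 / 0.284056 = -0.810

-0.810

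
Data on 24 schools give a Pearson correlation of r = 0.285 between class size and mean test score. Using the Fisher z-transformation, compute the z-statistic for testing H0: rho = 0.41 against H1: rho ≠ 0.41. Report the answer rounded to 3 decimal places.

-0.653

Fisher z: atanh(0.285) = 0.293116, atanh(0.41) = 0.435611
z = (z_r − z_0)·√(n−3) = (0.293116 − 0.435611)·√21 = -0.142495 · 4.582576 = -0.653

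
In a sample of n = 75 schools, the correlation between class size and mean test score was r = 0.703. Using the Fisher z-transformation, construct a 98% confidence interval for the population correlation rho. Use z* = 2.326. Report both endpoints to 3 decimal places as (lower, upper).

Fisher z: z_r = atanh(r) = ½·ln((1+0.703)/(1−0.703)) = 0.873207
SE(z) = 1/√(n−3) = 1/√72 = 0.117851
98% ⇒ z* = 2.326; margin = 2.326·0.117851 = 0.274121
CI on z-scale: (0.599086, 1.147328)
Back-transform: tanh(0.599086) = 0.536399, tanh(1.147328) = 0.816867

(0.536, 0.817)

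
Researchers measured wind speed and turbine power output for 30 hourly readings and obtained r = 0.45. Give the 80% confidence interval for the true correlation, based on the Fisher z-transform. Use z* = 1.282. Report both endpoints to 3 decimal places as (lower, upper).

(0.234, 0.624)

z_r = atanh(0.45) = 0.484700;  SE = 1/√(n−3) = 1/√27 = 0.192450
z-limits: 0.484700 ± 1.282·0.192450 = 0.484700 ± 0.246721 = [0.237979, 0.731421]
ρ-limits: (tanh 0.237979, tanh 0.731421) = (0.234, 0.624)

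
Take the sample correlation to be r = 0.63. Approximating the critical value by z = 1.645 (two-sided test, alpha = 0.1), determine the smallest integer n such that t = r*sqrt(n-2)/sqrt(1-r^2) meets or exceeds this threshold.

r√(n−2)/√(1−r²) ≥ 1.645  ⇔  n−2 ≥ (1.645)²·(1−r²)/r²
(1−r²)/r² = (1−0.3969)/0.3969 = 1.5195
n ≥ 2 + 2.706025·1.5195 = 2 + 4.1118 = 6.1118
⌈6.1118⌉ = 7

7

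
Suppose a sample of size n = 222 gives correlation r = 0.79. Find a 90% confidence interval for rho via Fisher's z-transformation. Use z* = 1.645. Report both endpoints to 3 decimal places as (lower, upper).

(0.744, 0.828)

z_r = atanh(0.79) = 1.071432;  SE = 1/√(n−3) = 1/√219 = 0.067574
z-limits: 1.071432 ± 1.645·0.067574 = 1.071432 ± 0.111159 = [0.960273, 1.182591]
ρ-limits: (tanh 0.960273, tanh 1.182591) = (0.744, 0.828)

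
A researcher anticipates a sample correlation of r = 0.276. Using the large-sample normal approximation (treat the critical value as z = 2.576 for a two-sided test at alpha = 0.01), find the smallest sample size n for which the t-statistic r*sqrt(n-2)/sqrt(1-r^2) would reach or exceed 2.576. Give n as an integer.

83

Need r·√(n−2)/√(1−r²) ≥ 2.576
√(n−2) ≥ 2.576·√(1−0.076176) / 0.276 = 2.576·0.961158 / 0.276 = 8.9708
n−2 ≥ 80.4753  ⇒  n ≥ 82.4753
Smallest integer n = 83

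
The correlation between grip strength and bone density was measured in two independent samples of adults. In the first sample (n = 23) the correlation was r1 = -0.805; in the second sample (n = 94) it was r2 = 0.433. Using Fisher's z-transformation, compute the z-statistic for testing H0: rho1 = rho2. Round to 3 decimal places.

-6.383

Fisher z-transforms: z1 = atanh(-0.805) = -1.112658, z2 = atanh(0.433) = 0.463583; difference d = -1.576241
Var(d) = 1/20 + 1/91 = 0.0500000 + 0.0109890 = 0.0609890
z = d/√Var(d) = -1.576241 / √0.0609890 = -1.576241 / 0.246960 = -6.383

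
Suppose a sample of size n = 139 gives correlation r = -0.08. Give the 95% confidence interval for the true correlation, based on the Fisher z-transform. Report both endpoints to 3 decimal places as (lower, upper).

(-0.243, 0.088)

Fisher z: z_r = atanh(r) = ½·ln((1+(-0.08))/(1−(-0.08))) = -0.080171
SE(z) = 1/√(n−3) = 1/√136 = 0.085749
95% ⇒ z* = 1.960; margin = 1.960·0.085749 = 0.168068
CI on z-scale: (-0.248239, 0.087897)
Back-transform: tanh(-0.248239) = -0.243263, tanh(0.087897) = 0.087671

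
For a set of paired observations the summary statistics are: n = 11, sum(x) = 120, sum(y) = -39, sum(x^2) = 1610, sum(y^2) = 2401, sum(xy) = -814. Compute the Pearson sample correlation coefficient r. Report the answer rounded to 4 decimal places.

-0.4709

Numerator: nΣxy − (Σx)(Σy) = 11·(-814) − (120)(-39) = -4274
Denominator: √[(nΣx²−(Σx)²)(nΣy²−(Σy)²)]
  nΣx²−(Σx)² = 11·1610 − 14400 = 3310;  nΣy²−(Σy)² = 11·2401 − 1521 = 24890
  √(3310·24890) = √82385900 = 9076.6679
r = -4274 / 9076.6679 = -0.4709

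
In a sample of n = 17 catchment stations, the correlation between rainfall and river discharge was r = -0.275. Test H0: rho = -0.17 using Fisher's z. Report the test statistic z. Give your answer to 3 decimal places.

-0.414

z_r = atanh(-0.275) = -0.282265,  z_0 = atanh(-0.17) = -0.171667
SE = 1/√(n−3) = 1/√14 = 0.267261
z = (z_r − z_0)/SE = (-0.282265 − (-0.171667)) / 0.267261 = -0.110598 / 0.267261 = -0.414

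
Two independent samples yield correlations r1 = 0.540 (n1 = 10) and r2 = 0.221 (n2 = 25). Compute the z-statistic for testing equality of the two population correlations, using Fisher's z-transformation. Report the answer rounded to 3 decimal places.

z1 = atanh(0.540) = 0.604156,  z2 = atanh(0.221) = 0.224707
SE = √(1/(n1−3) + 1/(n2−3)) = √(1/7 + 1/22) = √(0.1428571 + 0.0454545) = √0.1883116 = 0.433949
z = (z1 − z2)/SE = (0.604156 − 0.224707) / 0.433949 = 0.379449 / 0.433949 = 0.874

0.874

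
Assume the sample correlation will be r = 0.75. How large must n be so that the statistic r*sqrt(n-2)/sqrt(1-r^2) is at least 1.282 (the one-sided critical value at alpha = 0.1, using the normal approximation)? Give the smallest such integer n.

r√(n−2)/√(1−r²) ≥ 1.282  ⇔  n−2 ≥ (1.282)²·(1−r²)/r²
(1−r²)/r² = (1−0.5625)/0.5625 = 0.7778
n ≥ 2 + 1.643524·0.7778 = 2 + 1.2783 = 3.2783
⌈3.2783⌉ = 4

4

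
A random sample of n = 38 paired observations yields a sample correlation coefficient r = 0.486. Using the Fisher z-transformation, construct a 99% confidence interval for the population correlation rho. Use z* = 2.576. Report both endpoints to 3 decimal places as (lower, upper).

z_r = atanh(0.486) = 0.530810;  SE = 1/√(n−3) = 1/√35 = 0.169031
z-limits: 0.530810 ± 2.576·0.169031 = 0.530810 ± 0.435424 = [0.095386, 0.966234]
ρ-limits: (tanh 0.095386, tanh 0.966234) = (0.095, 0.747)

(0.095, 0.747)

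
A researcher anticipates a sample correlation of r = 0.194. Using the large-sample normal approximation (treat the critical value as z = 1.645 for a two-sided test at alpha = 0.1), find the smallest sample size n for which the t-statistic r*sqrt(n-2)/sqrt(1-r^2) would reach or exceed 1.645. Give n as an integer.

72

Need r·√(n−2)/√(1−r²) ≥ 1.645
√(n−2) ≥ 1.645·√(1−0.037636) / 0.194 = 1.645·0.981002 / 0.194 = 8.3183
n−2 ≥ 69.1941  ⇒  n ≥ 71.1941
Smallest integer n = 72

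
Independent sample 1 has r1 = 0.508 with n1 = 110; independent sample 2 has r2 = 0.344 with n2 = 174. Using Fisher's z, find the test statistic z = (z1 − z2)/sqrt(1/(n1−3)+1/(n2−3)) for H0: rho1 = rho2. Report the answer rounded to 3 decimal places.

Fisher z-transforms: z1 = atanh(0.508) = 0.560030, z2 = atanh(0.344) = 0.358622; difference d = 0.201408
Var(d) = 1/107 + 1/171 = 0.0093458 + 0.0058480 = 0.0151938
z = d/√Var(d) = 0.201408 / √0.0151938 = 0.201408 / 0.123263 = 1.634

1.634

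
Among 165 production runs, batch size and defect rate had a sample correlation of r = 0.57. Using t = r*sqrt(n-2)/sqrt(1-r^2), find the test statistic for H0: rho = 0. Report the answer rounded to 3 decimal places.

8.857

t = r·√(n−2) / √(1−r²) with r = 0.57, n = 165
  = 0.57·√163 / √(1 − 0.3249)
  = 0.57·12.767145 / 0.821645
  = 7.277273 / 0.821645 = 8.857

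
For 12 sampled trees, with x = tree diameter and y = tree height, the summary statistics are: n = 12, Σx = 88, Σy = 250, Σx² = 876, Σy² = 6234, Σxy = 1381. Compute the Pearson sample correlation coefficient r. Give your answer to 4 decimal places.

Numerator: nΣxy − (Σx)(Σy) = 12·1381 − (88)(250) = -5428
Denominator: √[(nΣx²−(Σx)²)(nΣy²−(Σy)²)]
  nΣx²−(Σx)² = 12·876 − 7744 = 2768;  nΣy²−(Σy)² = 12·6234 − 62500 = 12308
  √(2768·12308) = √34068544 = 5836.8265
r = -5428 / 5836.8265 = -0.9300

-0.9300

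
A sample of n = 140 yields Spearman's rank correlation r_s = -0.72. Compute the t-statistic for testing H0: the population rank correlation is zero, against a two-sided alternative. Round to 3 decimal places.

1 − r_s² = 1 − 0.5184 = 0.4816;  √(1−r_s²) = 0.693974
√(n−2) = √138 = 11.747340
t = r_s·√(n−2)/√(1−r_s²) = -0.72 · 11.747340 / 0.693974 = -12.188

-12.188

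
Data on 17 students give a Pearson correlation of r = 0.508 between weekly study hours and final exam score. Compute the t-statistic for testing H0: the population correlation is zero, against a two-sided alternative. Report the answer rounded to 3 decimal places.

2.284

1 − r² = 1 − 0.258064 = 0.741936;  √(1−r²) = 0.861357
√(n−2) = √15 = 3.872983
t = r·√(n−2)/√(1−r²) = 0.508 · 3.872983 / 0.861357 = 2.284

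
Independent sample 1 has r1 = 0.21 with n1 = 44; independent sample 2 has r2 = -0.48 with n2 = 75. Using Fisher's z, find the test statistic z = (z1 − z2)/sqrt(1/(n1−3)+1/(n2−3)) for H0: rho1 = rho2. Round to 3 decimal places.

3.763

z1 = atanh(0.21) = 0.213171,  z2 = atanh(-0.48) = -0.522984
SE = √(1/(n1−3) + 1/(n2−3)) = √(1/41 + 1/72) = √(0.0243902 + 0.0138889) = √0.0382791 = 0.195650
z = (z1 − z2)/SE = (0.213171 − (-0.522984)) / 0.195650 = 0.736155 / 0.195650 = 3.763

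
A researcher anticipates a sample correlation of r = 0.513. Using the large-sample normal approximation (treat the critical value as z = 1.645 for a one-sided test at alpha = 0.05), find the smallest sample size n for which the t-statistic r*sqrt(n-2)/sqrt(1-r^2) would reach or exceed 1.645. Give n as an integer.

r√(n−2)/√(1−r²) ≥ 1.645  ⇔  n−2 ≥ (1.645)²·(1−r²)/r²
(1−r²)/r² = (1−0.263169)/0.263169 = 2.7998
n ≥ 2 + 2.706025·2.7998 = 2 + 7.5763 = 9.5763
⌈9.5763⌉ = 10

10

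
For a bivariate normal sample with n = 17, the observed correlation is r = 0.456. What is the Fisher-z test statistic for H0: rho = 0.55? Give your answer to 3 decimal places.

-0.472

z_r = atanh(0.456) = 0.492249,  z_0 = atanh(0.55) = 0.618381
SE = 1/√(n−3) = 1/√14 = 0.267261
z = (z_r − z_0)/SE = (0.492249 − 0.618381) / 0.267261 = -0.126132 / 0.267261 = -0.472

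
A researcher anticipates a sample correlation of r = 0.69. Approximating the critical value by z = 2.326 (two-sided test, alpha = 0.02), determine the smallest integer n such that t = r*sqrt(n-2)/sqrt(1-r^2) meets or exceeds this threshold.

Need r·√(n−2)/√(1−r²) ≥ 2.326
√(n−2) ≥ 2.326·√(1−0.4761) / 0.69 = 2.326·0.723809 / 0.69 = 2.4400
n−2 ≥ 5.9536  ⇒  n ≥ 7.9536
Smallest integer n = 8

8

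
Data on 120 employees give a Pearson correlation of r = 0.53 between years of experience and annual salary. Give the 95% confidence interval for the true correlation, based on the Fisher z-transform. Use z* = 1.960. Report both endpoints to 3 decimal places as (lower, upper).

(0.388, 0.648)

z_r = atanh(0.53) = 0.590145;  SE = 1/√(n−3) = 1/√117 = 0.092450
z-limits: 0.590145 ± 1.960·0.092450 = 0.590145 ± 0.181202 = [0.408943, 0.771347]
ρ-limits: (tanh 0.408943, tanh 0.771347) = (0.388, 0.648)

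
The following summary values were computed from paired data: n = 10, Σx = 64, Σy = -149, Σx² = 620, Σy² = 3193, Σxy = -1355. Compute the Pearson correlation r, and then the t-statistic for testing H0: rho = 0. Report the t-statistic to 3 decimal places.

S_xy = nΣxy − ΣxΣy = 10·(-1355) − 64·(-149) = -13550 − (-9536) = -4014
S_xx = nΣx² − (Σx)² = 10·620 − 64² = 6200 − 4096 = 2104
S_yy = nΣy² − (Σy)² = 10·3193 − (-149)² = 31930 − 22201 = 9729
r = S_xy / √(S_xx·S_yy) = -4014 / √(2104·9729) = -4014 / √20469816 = -4014 / 4524.3581 = -0.8872
t = r·√(n−2)/√(1−r²) = -0.8872·√8 / √(1−0.787124) = -2.509381 / 0.461385 = -5.439

-5.439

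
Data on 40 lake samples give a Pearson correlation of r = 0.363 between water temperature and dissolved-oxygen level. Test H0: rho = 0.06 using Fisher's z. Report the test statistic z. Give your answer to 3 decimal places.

z_r = atanh(0.363) = 0.380337,  z_0 = atanh(0.06) = 0.060072
SE = 1/√(n−3) = 1/√37 = 0.164399
z = (z_r − z_0)/SE = (0.380337 − 0.060072) / 0.164399 = 0.320265 / 0.164399 = 1.948

1.948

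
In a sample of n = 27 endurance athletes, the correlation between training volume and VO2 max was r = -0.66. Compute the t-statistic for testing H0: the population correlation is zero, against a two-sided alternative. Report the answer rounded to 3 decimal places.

-4.393

t = r·√(n−2) / √(1−r²) with r = -0.66, n = 27
  = -0.66·√25 / √(1 − 0.4356)
  = -0.66·5.000000 / 0.751266
  = -3.300000 / 0.751266 = -4.393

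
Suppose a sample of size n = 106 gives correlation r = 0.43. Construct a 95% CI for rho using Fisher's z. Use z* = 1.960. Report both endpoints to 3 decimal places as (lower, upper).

(0.261, 0.574)

Fisher z: z_r = atanh(r) = ½·ln((1+0.43)/(1−0.43)) = 0.459897
SE(z) = 1/√(n−3) = 1/√103 = 0.098533
95% ⇒ z* = 1.960; margin = 1.960·0.098533 = 0.193125
CI on z-scale: (0.266772, 0.653022)
Back-transform: tanh(0.266772) = 0.260619, tanh(0.653022) = 0.573701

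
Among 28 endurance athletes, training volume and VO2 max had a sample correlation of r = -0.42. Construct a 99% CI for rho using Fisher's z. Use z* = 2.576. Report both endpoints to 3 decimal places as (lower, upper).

(-0.746, 0.067)

z_r = atanh(-0.42) = -0.447692;  SE = 1/√(n−3) = 1/√25 = 0.200000
z-limits: -0.447692 ± 2.576·0.200000 = -0.447692 ± 0.515200 = [-0.962892, 0.067508]
ρ-limits: (tanh -0.962892, tanh 0.067508) = (-0.746, 0.067)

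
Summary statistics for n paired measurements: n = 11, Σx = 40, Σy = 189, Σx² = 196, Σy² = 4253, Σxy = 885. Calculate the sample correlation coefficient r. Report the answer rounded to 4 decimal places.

0.8770

Numerator: nΣxy − (Σx)(Σy) = 11·885 − (40)(189) = 2175
Denominator: √[(nΣx²−(Σx)²)(nΣy²−(Σy)²)]
  nΣx²−(Σx)² = 11·196 − 1600 = 556;  nΣy²−(Σy)² = 11·4253 − 35721 = 11062
  √(556·11062) = √6150472 = 2480.0145
r = 2175 / 2480.0145 = 0.8770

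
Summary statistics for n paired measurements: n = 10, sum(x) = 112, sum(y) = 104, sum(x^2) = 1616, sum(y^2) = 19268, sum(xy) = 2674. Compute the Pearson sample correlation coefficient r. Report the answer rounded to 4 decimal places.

0.5885

Numerator: nΣxy − (Σx)(Σy) = 10·2674 − (112)(104) = 15092
Denominator: √[(nΣx²−(Σx)²)(nΣy²−(Σy)²)]
  nΣx²−(Σx)² = 10·1616 − 12544 = 3616;  nΣy²−(Σy)² = 10·19268 − 10816 = 181864
  √(3616·181864) = √657620224 = 25644.1070
r = 15092 / 25644.1070 = 0.5885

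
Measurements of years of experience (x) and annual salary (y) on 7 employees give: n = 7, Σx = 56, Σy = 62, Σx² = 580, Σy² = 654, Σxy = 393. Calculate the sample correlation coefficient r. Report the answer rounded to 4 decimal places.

S_xy = nΣxy − ΣxΣy = 7·393 − 56·62 = 2751 − 3472 = -721
S_xx = nΣx² − (Σx)² = 7·580 − 56² = 4060 − 3136 = 924
S_yy = nΣy² − (Σy)² = 7·654 − 62² = 4578 − 3844 = 734
r = S_xy / √(S_xx·S_yy) = -721 / √(924·734) = -721 / √678216 = -721 / 823.5387 = -0.8755

-0.8755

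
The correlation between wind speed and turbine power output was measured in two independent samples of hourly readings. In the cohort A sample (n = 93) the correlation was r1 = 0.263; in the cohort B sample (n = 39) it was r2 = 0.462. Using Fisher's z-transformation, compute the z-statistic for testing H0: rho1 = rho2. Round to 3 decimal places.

-1.169

Fisher z-transforms: z1 = atanh(0.263) = 0.269329, z2 = atanh(0.462) = 0.499851; difference d = -0.230522
Var(d) = 1/90 + 1/36 = 0.0111111 + 0.0277778 = 0.0388889
z = d/√Var(d) = -0.230522 / √0.0388889 = -0.230522 / 0.197203 = -1.169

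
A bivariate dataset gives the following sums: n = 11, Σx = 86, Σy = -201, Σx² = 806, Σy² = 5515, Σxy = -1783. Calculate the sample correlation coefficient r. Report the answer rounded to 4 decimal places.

S_xy = nΣxy − ΣxΣy = 11·(-1783) − 86·(-201) = -19613 − (-17286) = -2327
S_xx = nΣx² − (Σx)² = 11·806 − 86² = 8866 − 7396 = 1470
S_yy = nΣy² − (Σy)² = 11·5515 − (-201)² = 60665 − 40401 = 20264
r = S_xy / √(S_xx·S_yy) = -2327 / √(1470·20264) = -2327 / √29788080 = -2327 / 5457.8457 = -0.4264

-0.4264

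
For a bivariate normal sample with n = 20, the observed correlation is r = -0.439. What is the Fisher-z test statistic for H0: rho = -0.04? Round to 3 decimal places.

-1.777

Fisher z: atanh(-0.439) = -0.470991, atanh(-0.04) = -0.040021
z = (z_r − z_0)·√(n−3) = (-0.470991 − (-0.040021))·√17 = -0.430970 · 4.123106 = -1.777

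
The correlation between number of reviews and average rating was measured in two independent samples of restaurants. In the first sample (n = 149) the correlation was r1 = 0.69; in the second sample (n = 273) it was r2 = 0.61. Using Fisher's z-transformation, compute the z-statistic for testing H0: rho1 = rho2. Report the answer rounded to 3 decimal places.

1.353

Fisher z-transforms: z1 = atanh(0.69) = 0.847956, z2 = atanh(0.61) = 0.708921; difference d = 0.139035
Var(d) = 1/146 + 1/270 = 0.0068493 + 0.0037037 = 0.0105530
z = d/√Var(d) = 0.139035 / √0.0105530 = 0.139035 / 0.102728 = 1.353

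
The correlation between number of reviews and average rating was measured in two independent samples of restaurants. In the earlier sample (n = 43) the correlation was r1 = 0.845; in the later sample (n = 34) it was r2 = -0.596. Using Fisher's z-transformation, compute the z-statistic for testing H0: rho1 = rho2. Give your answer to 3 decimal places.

z1 = atanh(0.845) = 1.238405,  z2 = atanh(-0.596) = -0.686920
SE = √(1/(n1−3) + 1/(n2−3)) = √(1/40 + 1/31) = √(0.0250000 + 0.0322581) = √0.0572581 = 0.239287
z = (z1 − z2)/SE = (1.238405 − (-0.686920)) / 0.239287 = 1.925325 / 0.239287 = 8.046

8.046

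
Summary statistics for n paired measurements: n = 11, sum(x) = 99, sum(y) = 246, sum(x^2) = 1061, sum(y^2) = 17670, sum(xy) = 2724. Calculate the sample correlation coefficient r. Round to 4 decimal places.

S_xy = nΣxy − ΣxΣy = 11·2724 − 99·246 = 29964 − 24354 = 5610
S_xx = nΣx² − (Σx)² = 11·1061 − 99² = 11671 − 9801 = 1870
S_yy = nΣy² − (Σy)² = 11·17670 − 246² = 194370 − 60516 = 133854
r = S_xy / √(S_xx·S_yy) = 5610 / √(1870·133854) = 5610 / √250306980 = 5610 / 15821.0929 = 0.3546

0.3546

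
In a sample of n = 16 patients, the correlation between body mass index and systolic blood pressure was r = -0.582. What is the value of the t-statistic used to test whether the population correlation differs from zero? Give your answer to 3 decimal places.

1 − r² = 1 − 0.338724 = 0.661276;  √(1−r²) = 0.813189
√(n−2) = √14 = 3.741657
t = r·√(n−2)/√(1−r²) = -0.582 · 3.741657 / 0.813189 = -2.678

-2.678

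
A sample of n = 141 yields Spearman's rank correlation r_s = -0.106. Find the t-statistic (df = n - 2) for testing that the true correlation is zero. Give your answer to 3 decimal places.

t = r_s·√(n−2) / √(1−r_s²) with r_s = -0.106, n = 141
  = -0.106·√139 / √(1 − 0.011236)
  = -0.106·11.789826 / 0.994366
  = -1.249722 / 0.994366 = -1.257

-1.257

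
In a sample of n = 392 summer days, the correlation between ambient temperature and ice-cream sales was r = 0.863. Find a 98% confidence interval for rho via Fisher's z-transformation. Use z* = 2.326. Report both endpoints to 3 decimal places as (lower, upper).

z_r = atanh(0.863) = 1.304981;  SE = 1/√(n−3) = 1/√389 = 0.050702
z-limits: 1.304981 ± 2.326·0.050702 = 1.304981 ± 0.117933 = [1.187048, 1.422914]
ρ-limits: (tanh 1.187048, tanh 1.422914) = (0.830, 0.890)

(0.830, 0.890)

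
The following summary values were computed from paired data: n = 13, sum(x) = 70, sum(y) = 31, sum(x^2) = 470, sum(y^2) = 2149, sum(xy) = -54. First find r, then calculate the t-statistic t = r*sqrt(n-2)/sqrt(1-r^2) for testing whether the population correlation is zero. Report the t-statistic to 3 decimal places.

S_xy = nΣxy − ΣxΣy = 13·(-54) − 70·31 = -702 − 2170 = -2872
S_xx = nΣx² − (Σx)² = 13·470 − 70² = 6110 − 4900 = 1210
S_yy = nΣy² − (Σy)² = 13·2149 − 31² = 27937 − 961 = 26976
r = S_xy / √(S_xx·S_yy) = -2872 / √(1210·26976) = -2872 / √32640960 = -2872 / 5713.2268 = -0.5027
t = r·√(n−2)/√(1−r²) = -0.5027·√11 / √(1−0.252707) = -1.667267 / 0.864461 = -1.929

-1.929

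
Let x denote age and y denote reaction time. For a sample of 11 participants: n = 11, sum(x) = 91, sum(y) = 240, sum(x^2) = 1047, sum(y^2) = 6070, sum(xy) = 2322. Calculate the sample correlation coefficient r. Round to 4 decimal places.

S_xy = nΣxy − ΣxΣy = 11·2322 − 91·240 = 25542 − 21840 = 3702
S_xx = nΣx² − (Σx)² = 11·1047 − 91² = 11517 − 8281 = 3236
S_yy = nΣy² − (Σy)² = 11·6070 − 240² = 66770 − 57600 = 9170
r = S_xy / √(S_xx·S_yy) = 3702 / √(3236·9170) = 3702 / √29674120 = 3702 / 5447.3957 = 0.6796

0.6796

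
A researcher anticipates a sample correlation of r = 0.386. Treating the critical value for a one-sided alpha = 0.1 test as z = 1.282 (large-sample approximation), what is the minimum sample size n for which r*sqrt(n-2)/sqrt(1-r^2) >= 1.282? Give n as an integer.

12

Need r·√(n−2)/√(1−r²) ≥ 1.282
√(n−2) ≥ 1.282·√(1−0.148996) / 0.386 = 1.282·0.922499 / 0.386 = 3.0638
n−2 ≥ 9.3869  ⇒  n ≥ 11.3869
Smallest integer n = 12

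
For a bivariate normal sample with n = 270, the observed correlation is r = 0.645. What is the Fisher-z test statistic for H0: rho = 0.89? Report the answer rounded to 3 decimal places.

z_r = atanh(0.645) = 0.766689,  z_0 = atanh(0.89) = 1.421926
SE = 1/√(n−3) = 1/√267 = 0.061199
z = (z_r − z_0)/SE = (0.766689 − 1.421926) / 0.061199 = -0.655237 / 0.061199 = -10.707

-10.707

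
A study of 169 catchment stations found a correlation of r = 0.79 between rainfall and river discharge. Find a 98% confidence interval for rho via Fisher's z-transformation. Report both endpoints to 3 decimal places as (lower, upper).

Fisher z: z_r = atanh(r) = ½·ln((1+0.79)/(1−0.79)) = 1.071432
SE(z) = 1/√(n−3) = 1/√166 = 0.077615
98% ⇒ z* = 2.326; margin = 2.326·0.077615 = 0.180532
CI on z-scale: (0.890900, 1.251964)
Back-transform: tanh(0.890900) = 0.711838, tanh(1.251964) = 0.848833

(0.712, 0.849)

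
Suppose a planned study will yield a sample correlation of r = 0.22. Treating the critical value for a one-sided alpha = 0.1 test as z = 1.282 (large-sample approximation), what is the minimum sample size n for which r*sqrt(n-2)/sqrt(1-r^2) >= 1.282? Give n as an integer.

Need r·√(n−2)/√(1−r²) ≥ 1.282
√(n−2) ≥ 1.282·√(1−0.0484) / 0.22 = 1.282·0.975500 / 0.22 = 5.6845
n−2 ≥ 32.3135  ⇒  n ≥ 34.3135
Smallest integer n = 35

35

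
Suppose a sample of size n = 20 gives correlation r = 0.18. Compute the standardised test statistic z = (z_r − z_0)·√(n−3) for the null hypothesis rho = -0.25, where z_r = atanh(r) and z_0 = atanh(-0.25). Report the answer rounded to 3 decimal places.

z_r = atanh(0.18) = 0.181983,  z_0 = atanh(-0.25) = -0.255413
SE = 1/√(n−3) = 1/√17 = 0.242536
z = (z_r − z_0)/SE = (0.181983 − (-0.255413)) / 0.242536 = 0.437396 / 0.242536 = 1.803

1.803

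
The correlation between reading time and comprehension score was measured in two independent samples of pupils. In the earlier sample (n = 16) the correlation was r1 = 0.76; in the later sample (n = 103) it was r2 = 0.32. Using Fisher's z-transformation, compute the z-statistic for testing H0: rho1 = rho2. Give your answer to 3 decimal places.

z1 = atanh(0.76) = 0.996215,  z2 = atanh(0.32) = 0.331647
SE = √(1/(n1−3) + 1/(n2−3)) = √(1/13 + 1/100) = √(0.0769231 + 0.0100000) = √0.0869231 = 0.294827
z = (z1 − z2)/SE = (0.996215 − 0.331647) / 0.294827 = 0.664568 / 0.294827 = 2.254

2.254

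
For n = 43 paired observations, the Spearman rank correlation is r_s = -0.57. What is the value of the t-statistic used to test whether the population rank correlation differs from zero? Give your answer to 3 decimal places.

-4.442

1 − r_s² = 1 − 0.3249 = 0.6751;  √(1−r_s²) = 0.821645
√(n−2) = √41 = 6.403124
t = r_s·√(n−2)/√(1−r_s²) = -0.57 · 6.403124 / 0.821645 = -4.442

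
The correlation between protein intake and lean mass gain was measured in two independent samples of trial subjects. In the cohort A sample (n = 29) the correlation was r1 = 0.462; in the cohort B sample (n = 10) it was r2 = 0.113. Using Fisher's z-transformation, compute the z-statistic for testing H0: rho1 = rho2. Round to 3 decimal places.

0.907

z1 = atanh(0.462) = 0.499851,  z2 = atanh(0.113) = 0.113485
SE = √(1/(n1−3) + 1/(n2−3)) = √(1/26 + 1/7) = √(0.0384615 + 0.1428571) = √0.1813186 = 0.425815
z = (z1 − z2)/SE = (0.499851 − 0.113485) / 0.425815 = 0.386366 / 0.425815 = 0.907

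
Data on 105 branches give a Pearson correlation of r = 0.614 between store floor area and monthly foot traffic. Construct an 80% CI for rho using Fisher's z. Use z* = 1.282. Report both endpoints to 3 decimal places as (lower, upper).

Fisher z: z_r = atanh(r) = ½·ln((1+0.614)/(1−0.614)) = 0.715317
SE(z) = 1/√(n−3) = 1/√102 = 0.099015
80% ⇒ z* = 1.282; margin = 1.282·0.099015 = 0.126937
CI on z-scale: (0.588380, 0.842254)
Back-transform: tanh(0.588380) = 0.528729, tanh(0.842254) = 0.687001

(0.529, 0.687)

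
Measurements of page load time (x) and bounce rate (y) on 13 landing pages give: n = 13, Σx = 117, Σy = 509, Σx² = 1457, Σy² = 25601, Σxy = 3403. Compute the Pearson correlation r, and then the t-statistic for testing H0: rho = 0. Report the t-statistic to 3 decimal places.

S_xy = nΣxy − ΣxΣy = 13·3403 − 117·509 = 44239 − 59553 = -15314
S_xx = nΣx² − (Σx)² = 13·1457 − 117² = 18941 − 13689 = 5252
S_yy = nΣy² − (Σy)² = 13·25601 − 509² = 332813 − 259081 = 73732
r = S_xy / √(S_xx·S_yy) = -15314 / √(5252·73732) = -15314 / √387240464 = -15314 / 19678.4264 = -0.7782
t = r·√(n−2)/√(1−r²) = -0.7782·√11 / √(1−0.605595) = -2.580997 / 0.628017 = -4.110

-4.110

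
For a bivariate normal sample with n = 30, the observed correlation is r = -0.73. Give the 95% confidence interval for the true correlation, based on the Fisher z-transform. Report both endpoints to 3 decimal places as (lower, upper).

(-0.863, -0.502)

Fisher z: z_r = atanh(r) = ½·ln((1+(-0.73))/(1−(-0.73))) = -0.928727
SE(z) = 1/√(n−3) = 1/√27 = 0.192450
95% ⇒ z* = 1.960; margin = 1.960·0.192450 = 0.377202
CI on z-scale: (-1.305929, -0.551525)
Back-transform: tanh(-1.305929) = -0.863242, tanh(-0.551525) = -0.501662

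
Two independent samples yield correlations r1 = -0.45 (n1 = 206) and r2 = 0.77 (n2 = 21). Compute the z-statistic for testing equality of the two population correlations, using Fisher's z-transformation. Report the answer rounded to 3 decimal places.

-6.120

Fisher z-transforms: z1 = atanh(-0.45) = -0.484700, z2 = atanh(0.77) = 1.020328; difference d = -1.505028
Var(d) = 1/203 + 1/18 = 0.0049261 + 0.0555556 = 0.0604817
z = d/√Var(d) = -1.505028 / √0.0604817 = -1.505028 / 0.245930 = -6.120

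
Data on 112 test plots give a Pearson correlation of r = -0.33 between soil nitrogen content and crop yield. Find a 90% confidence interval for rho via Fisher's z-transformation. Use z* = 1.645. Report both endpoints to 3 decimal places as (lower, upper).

z_r = atanh(-0.33) = -0.342828;  SE = 1/√(n−3) = 1/√109 = 0.095783
z-limits: -0.342828 ± 1.645·0.095783 = -0.342828 ± 0.157563 = [-0.500391, -0.185265]
ρ-limits: (tanh -0.500391, tanh -0.185265) = (-0.462, -0.183)

(-0.462, -0.183)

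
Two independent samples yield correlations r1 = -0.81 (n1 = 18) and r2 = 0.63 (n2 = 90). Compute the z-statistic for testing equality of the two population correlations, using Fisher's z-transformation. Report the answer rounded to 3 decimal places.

Fisher z-transforms: z1 = atanh(-0.81) = -1.127029, z2 = atanh(0.63) = 0.741416; difference d = -1.868445
Var(d) = 1/15 + 1/87 = 0.0666667 + 0.0114943 = 0.0781610
z = d/√Var(d) = -1.868445 / √0.0781610 = -1.868445 / 0.279573 = -6.683

-6.683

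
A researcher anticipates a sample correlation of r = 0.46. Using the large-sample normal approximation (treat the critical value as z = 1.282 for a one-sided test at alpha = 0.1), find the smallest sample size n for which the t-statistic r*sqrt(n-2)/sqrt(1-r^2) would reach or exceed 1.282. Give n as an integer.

9

r√(n−2)/√(1−r²) ≥ 1.282  ⇔  n−2 ≥ (1.282)²·(1−r²)/r²
(1−r²)/r² = (1−0.2116)/0.2116 = 3.7259
n ≥ 2 + 1.643524·3.7259 = 2 + 6.1236 = 8.1236
⌈8.1236⌉ = 9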